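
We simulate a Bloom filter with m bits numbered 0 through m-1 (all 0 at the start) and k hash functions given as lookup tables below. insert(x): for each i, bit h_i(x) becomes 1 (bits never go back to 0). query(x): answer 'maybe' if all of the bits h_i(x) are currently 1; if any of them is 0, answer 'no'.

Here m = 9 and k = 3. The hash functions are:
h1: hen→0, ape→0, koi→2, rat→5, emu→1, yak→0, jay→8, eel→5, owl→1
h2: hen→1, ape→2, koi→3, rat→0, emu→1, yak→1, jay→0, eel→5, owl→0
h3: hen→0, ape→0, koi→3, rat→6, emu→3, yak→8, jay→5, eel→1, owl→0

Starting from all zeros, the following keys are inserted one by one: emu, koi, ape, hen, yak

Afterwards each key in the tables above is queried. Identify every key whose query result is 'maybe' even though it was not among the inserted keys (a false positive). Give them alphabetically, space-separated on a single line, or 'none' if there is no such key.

Answer: owl

Derivation:
Start: bits=000000000
After insert 'emu': sets bits 1 3 -> bits=010100000
After insert 'koi': sets bits 2 3 -> bits=011100000
After insert 'ape': sets bits 0 2 -> bits=111100000
After insert 'hen': sets bits 0 1 -> bits=111100000
After insert 'yak': sets bits 0 1 8 -> bits=111100001
Not inserted: eel jay owl rat — query each against bits=111100001:
query eel: checks bit1=1, bit5=0 (has a 0) -> no => not a false positive
query jay: checks bit0=1, bit5=0, bit8=1 (has a 0) -> no => not a false positive
query owl: checks bit0=1, bit1=1 (all 1) -> maybe => FALSE POSITIVE
query rat: checks bit0=1, bit5=0, bit6=0 (has a 0) -> no => not a false positive
False positives (alphabetical): owl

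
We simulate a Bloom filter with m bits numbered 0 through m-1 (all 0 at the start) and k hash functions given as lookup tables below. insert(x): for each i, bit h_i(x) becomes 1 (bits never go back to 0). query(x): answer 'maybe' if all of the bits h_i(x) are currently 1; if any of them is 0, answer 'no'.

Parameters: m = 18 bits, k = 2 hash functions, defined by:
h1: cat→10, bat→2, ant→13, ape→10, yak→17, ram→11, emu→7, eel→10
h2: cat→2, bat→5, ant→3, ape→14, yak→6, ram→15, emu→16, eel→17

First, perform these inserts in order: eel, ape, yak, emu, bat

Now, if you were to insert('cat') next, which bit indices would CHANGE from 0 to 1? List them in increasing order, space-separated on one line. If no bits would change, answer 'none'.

Answer: none

Derivation:
Start: bits=000000000000000000
After insert 'eel': sets bits 10 17 -> bits=000000000010000001
After insert 'ape': sets bits 10 14 -> bits=000000000010001001
After insert 'yak': sets bits 6 17 -> bits=000000100010001001
After insert 'emu': sets bits 7 16 -> bits=000000110010001011
After insert 'bat': sets bits 2 5 -> bits=001001110010001011
insert 'cat' would touch bits 2 10; currently bit2=1, bit10=1
Bits that are 0 among those (would change 0->1): none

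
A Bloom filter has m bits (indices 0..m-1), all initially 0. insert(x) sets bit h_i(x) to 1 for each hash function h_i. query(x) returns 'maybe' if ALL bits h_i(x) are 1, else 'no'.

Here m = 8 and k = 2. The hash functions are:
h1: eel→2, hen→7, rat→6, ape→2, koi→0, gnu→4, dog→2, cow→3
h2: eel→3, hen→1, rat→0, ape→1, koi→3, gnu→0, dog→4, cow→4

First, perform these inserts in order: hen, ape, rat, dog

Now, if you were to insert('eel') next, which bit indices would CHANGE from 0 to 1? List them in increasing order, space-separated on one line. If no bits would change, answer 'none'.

Answer: 3

Derivation:
Start: bits=00000000
After insert 'hen': sets bits 1 7 -> bits=01000001
After insert 'ape': sets bits 1 2 -> bits=01100001
After insert 'rat': sets bits 0 6 -> bits=11100011
After insert 'dog': sets bits 2 4 -> bits=11101011
insert 'eel' would touch bits 2 3; currently bit2=1, bit3=0
Bits that are 0 among those (would change 0->1): 3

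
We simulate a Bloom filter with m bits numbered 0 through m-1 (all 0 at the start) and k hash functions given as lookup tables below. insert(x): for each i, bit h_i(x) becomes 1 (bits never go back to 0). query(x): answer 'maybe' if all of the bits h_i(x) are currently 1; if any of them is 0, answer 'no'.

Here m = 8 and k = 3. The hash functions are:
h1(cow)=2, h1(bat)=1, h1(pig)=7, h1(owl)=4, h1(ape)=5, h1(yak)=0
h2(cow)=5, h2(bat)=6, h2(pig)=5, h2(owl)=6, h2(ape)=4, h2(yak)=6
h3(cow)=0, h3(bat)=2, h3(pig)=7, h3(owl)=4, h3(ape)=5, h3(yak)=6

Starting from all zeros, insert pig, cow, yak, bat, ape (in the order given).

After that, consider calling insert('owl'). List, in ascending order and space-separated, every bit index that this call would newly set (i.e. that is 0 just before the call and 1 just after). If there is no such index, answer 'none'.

Start: bits=00000000
After insert 'pig': sets bits 5 7 -> bits=00000101
After insert 'cow': sets bits 0 2 5 -> bits=10100101
After insert 'yak': sets bits 0 6 -> bits=10100111
After insert 'bat': sets bits 1 2 6 -> bits=11100111
After insert 'ape': sets bits 4 5 -> bits=11101111
insert 'owl' would touch bits 4 6; currently bit4=1, bit6=1
Bits that are 0 among those (would change 0->1): none

Answer: none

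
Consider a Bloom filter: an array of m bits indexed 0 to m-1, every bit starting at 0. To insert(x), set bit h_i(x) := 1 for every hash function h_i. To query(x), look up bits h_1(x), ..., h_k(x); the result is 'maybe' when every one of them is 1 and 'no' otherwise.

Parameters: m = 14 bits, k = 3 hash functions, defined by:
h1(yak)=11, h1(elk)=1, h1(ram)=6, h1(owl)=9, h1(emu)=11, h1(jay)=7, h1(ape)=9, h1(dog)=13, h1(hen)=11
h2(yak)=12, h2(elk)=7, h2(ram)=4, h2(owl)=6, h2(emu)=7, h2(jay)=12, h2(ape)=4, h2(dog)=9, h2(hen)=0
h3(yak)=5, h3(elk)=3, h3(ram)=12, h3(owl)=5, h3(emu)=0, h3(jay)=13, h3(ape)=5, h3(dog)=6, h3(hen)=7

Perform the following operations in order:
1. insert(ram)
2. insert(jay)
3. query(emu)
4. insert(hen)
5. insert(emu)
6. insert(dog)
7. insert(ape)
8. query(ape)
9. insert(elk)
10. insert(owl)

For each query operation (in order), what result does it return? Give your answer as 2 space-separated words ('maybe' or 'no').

Answer: no maybe

Derivation:
Start: bits=00000000000000
Op 1: insert ram -> sets bits 4 6 12 -> bits=00001010000010
Op 2: insert jay -> sets bits 7 12 13 -> bits=00001011000011
Op 3: query emu -> checks bit0=0, bit7=1, bit11=0 (has a 0) -> no
Op 4: insert hen -> sets bits 0 7 11 -> bits=10001011000111
Op 5: insert emu -> sets bits 0 7 11 -> bits=10001011000111
Op 6: insert dog -> sets bits 6 9 13 -> bits=10001011010111
Op 7: insert ape -> sets bits 4 5 9 -> bits=10001111010111
Op 8: query ape -> checks bit4=1, bit5=1, bit9=1 (all 1) -> maybe
Op 9: insert elk -> sets bits 1 3 7 -> bits=11011111010111
Op 10: insert owl -> sets bits 5 6 9 -> bits=11011111010111
Query results in order: no maybe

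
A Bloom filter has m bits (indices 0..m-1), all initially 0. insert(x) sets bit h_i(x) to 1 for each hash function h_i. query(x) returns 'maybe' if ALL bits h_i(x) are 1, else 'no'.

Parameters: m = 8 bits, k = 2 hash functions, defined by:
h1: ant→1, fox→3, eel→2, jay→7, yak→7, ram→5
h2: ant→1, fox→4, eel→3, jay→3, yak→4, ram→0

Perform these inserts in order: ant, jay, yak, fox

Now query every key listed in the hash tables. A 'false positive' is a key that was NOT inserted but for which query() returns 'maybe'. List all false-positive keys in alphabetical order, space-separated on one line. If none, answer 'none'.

Answer: none

Derivation:
Start: bits=00000000
After insert 'ant': sets bits 1 -> bits=01000000
After insert 'jay': sets bits 3 7 -> bits=01010001
After insert 'yak': sets bits 4 7 -> bits=01011001
After insert 'fox': sets bits 3 4 -> bits=01011001
Not inserted: eel ram — query each against bits=01011001:
query eel: checks bit2=0, bit3=1 (has a 0) -> no => not a false positive
query ram: checks bit0=0, bit5=0 (has a 0) -> no => not a false positive
False positives (alphabetical): none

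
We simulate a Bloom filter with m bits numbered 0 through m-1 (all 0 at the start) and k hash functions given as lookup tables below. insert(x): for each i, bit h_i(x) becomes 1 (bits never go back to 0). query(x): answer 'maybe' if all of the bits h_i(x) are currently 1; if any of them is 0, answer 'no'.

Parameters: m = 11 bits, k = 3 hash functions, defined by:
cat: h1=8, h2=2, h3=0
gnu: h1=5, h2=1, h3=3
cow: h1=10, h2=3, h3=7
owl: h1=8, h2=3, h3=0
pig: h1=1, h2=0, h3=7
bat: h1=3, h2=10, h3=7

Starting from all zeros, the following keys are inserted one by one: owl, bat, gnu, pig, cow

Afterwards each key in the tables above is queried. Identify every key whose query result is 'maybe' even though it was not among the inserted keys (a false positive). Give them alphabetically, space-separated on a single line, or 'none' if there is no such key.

Start: bits=00000000000
After insert 'owl': sets bits 0 3 8 -> bits=10010000100
After insert 'bat': sets bits 3 7 10 -> bits=10010001101
After insert 'gnu': sets bits 1 3 5 -> bits=11010101101
After insert 'pig': sets bits 0 1 7 -> bits=11010101101
After insert 'cow': sets bits 3 7 10 -> bits=11010101101
Not inserted: cat — query each against bits=11010101101:
query cat: checks bit0=1, bit2=0, bit8=1 (has a 0) -> no => not a false positive
False positives (alphabetical): none

Answer: none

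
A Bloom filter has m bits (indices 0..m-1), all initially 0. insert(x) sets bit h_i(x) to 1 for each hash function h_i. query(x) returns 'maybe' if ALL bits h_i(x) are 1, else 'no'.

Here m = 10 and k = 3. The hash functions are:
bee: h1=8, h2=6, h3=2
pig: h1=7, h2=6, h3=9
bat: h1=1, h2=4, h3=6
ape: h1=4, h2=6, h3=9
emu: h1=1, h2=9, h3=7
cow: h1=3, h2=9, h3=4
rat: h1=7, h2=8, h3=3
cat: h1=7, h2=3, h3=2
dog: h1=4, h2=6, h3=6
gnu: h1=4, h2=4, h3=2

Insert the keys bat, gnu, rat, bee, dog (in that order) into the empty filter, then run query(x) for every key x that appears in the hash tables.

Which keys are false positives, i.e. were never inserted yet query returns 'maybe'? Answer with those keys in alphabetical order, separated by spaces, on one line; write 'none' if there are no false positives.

Start: bits=0000000000
After insert 'bat': sets bits 1 4 6 -> bits=0100101000
After insert 'gnu': sets bits 2 4 -> bits=0110101000
After insert 'rat': sets bits 3 7 8 -> bits=0111101110
After insert 'bee': sets bits 2 6 8 -> bits=0111101110
After insert 'dog': sets bits 4 6 -> bits=0111101110
Not inserted: ape cat cow emu pig — query each against bits=0111101110:
query ape: checks bit4=1, bit6=1, bit9=0 (has a 0) -> no => not a false positive
query cat: checks bit2=1, bit3=1, bit7=1 (all 1) -> maybe => FALSE POSITIVE
query cow: checks bit3=1, bit4=1, bit9=0 (has a 0) -> no => not a false positive
query emu: checks bit1=1, bit7=1, bit9=0 (has a 0) -> no => not a false positive
query pig: checks bit6=1, bit7=1, bit9=0 (has a 0) -> no => not a false positive
False positives (alphabetical): cat

Answer: cat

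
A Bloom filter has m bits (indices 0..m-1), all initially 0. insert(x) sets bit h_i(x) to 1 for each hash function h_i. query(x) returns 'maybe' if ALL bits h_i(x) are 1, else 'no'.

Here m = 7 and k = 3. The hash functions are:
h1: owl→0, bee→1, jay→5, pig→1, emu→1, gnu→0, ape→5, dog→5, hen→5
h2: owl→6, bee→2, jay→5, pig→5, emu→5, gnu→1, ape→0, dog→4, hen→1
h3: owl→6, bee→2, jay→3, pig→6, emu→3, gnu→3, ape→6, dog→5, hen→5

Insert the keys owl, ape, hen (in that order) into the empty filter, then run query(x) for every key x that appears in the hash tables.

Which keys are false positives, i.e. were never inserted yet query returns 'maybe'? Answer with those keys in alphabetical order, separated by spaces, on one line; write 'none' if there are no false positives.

Start: bits=0000000
After insert 'owl': sets bits 0 6 -> bits=1000001
After insert 'ape': sets bits 0 5 6 -> bits=1000011
After insert 'hen': sets bits 1 5 -> bits=1100011
Not inserted: bee dog emu gnu jay pig — query each against bits=1100011:
query bee: checks bit1=1, bit2=0 (has a 0) -> no => not a false positive
query dog: checks bit4=0, bit5=1 (has a 0) -> no => not a false positive
query emu: checks bit1=1, bit3=0, bit5=1 (has a 0) -> no => not a false positive
query gnu: checks bit0=1, bit1=1, bit3=0 (has a 0) -> no => not a false positive
query jay: checks bit3=0, bit5=1 (has a 0) -> no => not a false positive
query pig: checks bit1=1, bit5=1, bit6=1 (all 1) -> maybe => FALSE POSITIVE
False positives (alphabetical): pig

Answer: pig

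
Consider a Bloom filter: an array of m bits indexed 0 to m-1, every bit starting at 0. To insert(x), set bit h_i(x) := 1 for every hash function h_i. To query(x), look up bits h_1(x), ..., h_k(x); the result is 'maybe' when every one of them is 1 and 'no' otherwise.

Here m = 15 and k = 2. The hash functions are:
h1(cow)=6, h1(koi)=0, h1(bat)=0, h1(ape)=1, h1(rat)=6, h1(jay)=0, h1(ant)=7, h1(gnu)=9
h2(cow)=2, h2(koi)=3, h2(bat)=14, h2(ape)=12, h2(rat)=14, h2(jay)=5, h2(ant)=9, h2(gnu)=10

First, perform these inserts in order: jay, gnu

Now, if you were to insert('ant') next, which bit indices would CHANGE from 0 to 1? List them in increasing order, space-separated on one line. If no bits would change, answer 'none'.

Answer: 7

Derivation:
Start: bits=000000000000000
After insert 'jay': sets bits 0 5 -> bits=100001000000000
After insert 'gnu': sets bits 9 10 -> bits=100001000110000
insert 'ant' would touch bits 7 9; currently bit7=0, bit9=1
Bits that are 0 among those (would change 0->1): 7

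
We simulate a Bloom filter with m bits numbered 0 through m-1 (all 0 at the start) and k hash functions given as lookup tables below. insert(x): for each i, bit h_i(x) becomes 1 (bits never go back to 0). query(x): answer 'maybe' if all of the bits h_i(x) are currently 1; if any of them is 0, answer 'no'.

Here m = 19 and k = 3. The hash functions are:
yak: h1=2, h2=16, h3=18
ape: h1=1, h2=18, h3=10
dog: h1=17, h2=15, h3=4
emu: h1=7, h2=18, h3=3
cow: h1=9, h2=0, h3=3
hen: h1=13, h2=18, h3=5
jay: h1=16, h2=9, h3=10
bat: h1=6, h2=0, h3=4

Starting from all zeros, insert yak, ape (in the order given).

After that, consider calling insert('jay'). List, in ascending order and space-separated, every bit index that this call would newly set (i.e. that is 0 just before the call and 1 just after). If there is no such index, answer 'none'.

Answer: 9

Derivation:
Start: bits=0000000000000000000
After insert 'yak': sets bits 2 16 18 -> bits=0010000000000000101
After insert 'ape': sets bits 1 10 18 -> bits=0110000000100000101
insert 'jay' would touch bits 9 10 16; currently bit9=0, bit10=1, bit16=1
Bits that are 0 among those (would change 0->1): 9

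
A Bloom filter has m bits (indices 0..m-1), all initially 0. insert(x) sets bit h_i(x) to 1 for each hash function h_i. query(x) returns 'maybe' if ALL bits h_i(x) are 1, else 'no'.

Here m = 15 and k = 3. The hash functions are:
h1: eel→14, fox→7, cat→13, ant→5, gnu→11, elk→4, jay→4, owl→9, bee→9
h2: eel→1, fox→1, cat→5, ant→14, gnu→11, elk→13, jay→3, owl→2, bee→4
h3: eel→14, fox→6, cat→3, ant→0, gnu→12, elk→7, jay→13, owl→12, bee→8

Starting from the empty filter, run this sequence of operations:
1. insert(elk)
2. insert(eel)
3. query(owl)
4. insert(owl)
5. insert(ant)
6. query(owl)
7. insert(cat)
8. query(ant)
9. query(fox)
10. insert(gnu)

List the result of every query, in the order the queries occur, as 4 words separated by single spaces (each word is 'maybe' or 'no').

Start: bits=000000000000000
Op 1: insert elk -> sets bits 4 7 13 -> bits=000010010000010
Op 2: insert eel -> sets bits 1 14 -> bits=010010010000011
Op 3: query owl -> checks bit2=0, bit9=0, bit12=0 (has a 0) -> no
Op 4: insert owl -> sets bits 2 9 12 -> bits=011010010100111
Op 5: insert ant -> sets bits 0 5 14 -> bits=111011010100111
Op 6: query owl -> checks bit2=1, bit9=1, bit12=1 (all 1) -> maybe
Op 7: insert cat -> sets bits 3 5 13 -> bits=111111010100111
Op 8: query ant -> checks bit0=1, bit5=1, bit14=1 (all 1) -> maybe
Op 9: query fox -> checks bit1=1, bit6=0, bit7=1 (has a 0) -> no
Op 10: insert gnu -> sets bits 11 12 -> bits=111111010101111
Query results in order: no maybe maybe no

Answer: no maybe maybe no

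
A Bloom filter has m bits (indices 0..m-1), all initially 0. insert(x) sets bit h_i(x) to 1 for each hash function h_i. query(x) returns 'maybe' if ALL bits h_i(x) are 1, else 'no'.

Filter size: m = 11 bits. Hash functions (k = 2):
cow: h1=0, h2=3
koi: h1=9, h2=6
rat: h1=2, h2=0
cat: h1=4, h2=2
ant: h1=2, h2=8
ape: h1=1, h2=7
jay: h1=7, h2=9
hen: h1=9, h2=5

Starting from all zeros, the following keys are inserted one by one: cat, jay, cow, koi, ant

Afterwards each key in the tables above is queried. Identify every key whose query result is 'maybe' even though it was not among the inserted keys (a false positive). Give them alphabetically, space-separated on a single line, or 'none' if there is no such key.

Start: bits=00000000000
After insert 'cat': sets bits 2 4 -> bits=00101000000
After insert 'jay': sets bits 7 9 -> bits=00101001010
After insert 'cow': sets bits 0 3 -> bits=10111001010
After insert 'koi': sets bits 6 9 -> bits=10111011010
After insert 'ant': sets bits 2 8 -> bits=10111011110
Not inserted: ape hen rat — query each against bits=10111011110:
query ape: checks bit1=0, bit7=1 (has a 0) -> no => not a false positive
query hen: checks bit5=0, bit9=1 (has a 0) -> no => not a false positive
query rat: checks bit0=1, bit2=1 (all 1) -> maybe => FALSE POSITIVE
False positives (alphabetical): rat

Answer: rat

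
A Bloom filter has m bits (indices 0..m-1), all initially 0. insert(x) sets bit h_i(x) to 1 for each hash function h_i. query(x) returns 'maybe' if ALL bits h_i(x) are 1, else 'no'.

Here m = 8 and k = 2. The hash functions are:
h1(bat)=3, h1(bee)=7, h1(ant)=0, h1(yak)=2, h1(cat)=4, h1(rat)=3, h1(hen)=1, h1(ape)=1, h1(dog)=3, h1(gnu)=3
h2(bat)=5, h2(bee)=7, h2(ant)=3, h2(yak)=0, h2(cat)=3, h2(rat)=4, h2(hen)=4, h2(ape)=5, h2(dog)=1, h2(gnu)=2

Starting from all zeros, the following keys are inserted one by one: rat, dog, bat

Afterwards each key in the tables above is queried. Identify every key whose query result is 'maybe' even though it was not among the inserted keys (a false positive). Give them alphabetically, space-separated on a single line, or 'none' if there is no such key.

Start: bits=00000000
After insert 'rat': sets bits 3 4 -> bits=00011000
After insert 'dog': sets bits 1 3 -> bits=01011000
After insert 'bat': sets bits 3 5 -> bits=01011100
Not inserted: ant ape bee cat gnu hen yak — query each against bits=01011100:
query ant: checks bit0=0, bit3=1 (has a 0) -> no => not a false positive
query ape: checks bit1=1, bit5=1 (all 1) -> maybe => FALSE POSITIVE
query bee: checks bit7=0 (has a 0) -> no => not a false positive
query cat: checks bit3=1, bit4=1 (all 1) -> maybe => FALSE POSITIVE
query gnu: checks bit2=0, bit3=1 (has a 0) -> no => not a false positive
query hen: checks bit1=1, bit4=1 (all 1) -> maybe => FALSE POSITIVE
query yak: checks bit0=0, bit2=0 (has a 0) -> no => not a false positive
False positives (alphabetical): ape cat hen

Answer: ape cat hen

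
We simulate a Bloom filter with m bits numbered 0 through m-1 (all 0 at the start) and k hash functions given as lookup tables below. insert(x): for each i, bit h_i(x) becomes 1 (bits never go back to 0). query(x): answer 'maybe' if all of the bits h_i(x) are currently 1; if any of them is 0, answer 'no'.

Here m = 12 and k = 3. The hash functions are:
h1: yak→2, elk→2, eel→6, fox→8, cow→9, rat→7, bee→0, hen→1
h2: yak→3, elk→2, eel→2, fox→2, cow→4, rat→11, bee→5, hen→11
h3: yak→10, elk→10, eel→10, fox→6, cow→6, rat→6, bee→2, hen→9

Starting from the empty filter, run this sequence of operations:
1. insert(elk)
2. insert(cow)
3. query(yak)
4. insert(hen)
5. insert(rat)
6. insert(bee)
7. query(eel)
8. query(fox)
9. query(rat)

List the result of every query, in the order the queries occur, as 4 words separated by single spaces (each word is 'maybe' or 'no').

Answer: no maybe no maybe

Derivation:
Start: bits=000000000000
Op 1: insert elk -> sets bits 2 10 -> bits=001000000010
Op 2: insert cow -> sets bits 4 6 9 -> bits=001010100110
Op 3: query yak -> checks bit2=1, bit3=0, bit10=1 (has a 0) -> no
Op 4: insert hen -> sets bits 1 9 11 -> bits=011010100111
Op 5: insert rat -> sets bits 6 7 11 -> bits=011010110111
Op 6: insert bee -> sets bits 0 2 5 -> bits=111011110111
Op 7: query eel -> checks bit2=1, bit6=1, bit10=1 (all 1) -> maybe
Op 8: query fox -> checks bit2=1, bit6=1, bit8=0 (has a 0) -> no
Op 9: query rat -> checks bit6=1, bit7=1, bit11=1 (all 1) -> maybe
Query results in order: no maybe no maybe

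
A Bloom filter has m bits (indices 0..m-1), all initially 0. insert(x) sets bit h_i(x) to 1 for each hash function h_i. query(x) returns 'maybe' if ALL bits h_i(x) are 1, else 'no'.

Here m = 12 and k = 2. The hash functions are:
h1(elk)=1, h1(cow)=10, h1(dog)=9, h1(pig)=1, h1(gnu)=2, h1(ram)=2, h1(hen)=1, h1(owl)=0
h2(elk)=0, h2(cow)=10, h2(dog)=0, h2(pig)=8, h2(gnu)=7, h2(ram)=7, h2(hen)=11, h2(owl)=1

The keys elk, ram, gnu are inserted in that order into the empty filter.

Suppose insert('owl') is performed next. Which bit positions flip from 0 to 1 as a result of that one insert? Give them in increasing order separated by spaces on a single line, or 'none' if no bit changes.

Answer: none

Derivation:
Start: bits=000000000000
After insert 'elk': sets bits 0 1 -> bits=110000000000
After insert 'ram': sets bits 2 7 -> bits=111000010000
After insert 'gnu': sets bits 2 7 -> bits=111000010000
insert 'owl' would touch bits 0 1; currently bit0=1, bit1=1
Bits that are 0 among those (would change 0->1): none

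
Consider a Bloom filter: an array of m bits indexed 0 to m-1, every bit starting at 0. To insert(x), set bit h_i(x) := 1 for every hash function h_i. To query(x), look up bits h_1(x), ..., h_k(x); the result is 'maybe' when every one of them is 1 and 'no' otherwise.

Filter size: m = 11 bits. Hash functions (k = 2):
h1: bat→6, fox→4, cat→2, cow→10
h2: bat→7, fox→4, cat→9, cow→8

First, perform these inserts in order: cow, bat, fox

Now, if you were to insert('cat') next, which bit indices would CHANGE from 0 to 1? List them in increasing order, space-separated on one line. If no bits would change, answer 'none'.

Start: bits=00000000000
After insert 'cow': sets bits 8 10 -> bits=00000000101
After insert 'bat': sets bits 6 7 -> bits=00000011101
After insert 'fox': sets bits 4 -> bits=00001011101
insert 'cat' would touch bits 2 9; currently bit2=0, bit9=0
Bits that are 0 among those (would change 0->1): 2 9

Answer: 2 9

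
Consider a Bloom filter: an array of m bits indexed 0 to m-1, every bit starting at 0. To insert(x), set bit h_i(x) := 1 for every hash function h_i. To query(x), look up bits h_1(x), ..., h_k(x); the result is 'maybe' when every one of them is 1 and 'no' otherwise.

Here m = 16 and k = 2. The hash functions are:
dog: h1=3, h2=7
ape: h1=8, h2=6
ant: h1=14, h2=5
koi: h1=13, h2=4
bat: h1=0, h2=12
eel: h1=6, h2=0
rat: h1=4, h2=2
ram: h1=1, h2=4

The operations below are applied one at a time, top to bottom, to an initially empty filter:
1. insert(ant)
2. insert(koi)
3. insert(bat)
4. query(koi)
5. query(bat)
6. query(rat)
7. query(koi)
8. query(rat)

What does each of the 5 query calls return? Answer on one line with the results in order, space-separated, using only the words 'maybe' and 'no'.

Start: bits=0000000000000000
Op 1: insert ant -> sets bits 5 14 -> bits=0000010000000010
Op 2: insert koi -> sets bits 4 13 -> bits=0000110000000110
Op 3: insert bat -> sets bits 0 12 -> bits=1000110000001110
Op 4: query koi -> checks bit4=1, bit13=1 (all 1) -> maybe
Op 5: query bat -> checks bit0=1, bit12=1 (all 1) -> maybe
Op 6: query rat -> checks bit2=0, bit4=1 (has a 0) -> no
Op 7: query koi -> checks bit4=1, bit13=1 (all 1) -> maybe
Op 8: query rat -> checks bit2=0, bit4=1 (has a 0) -> no
Query results in order: maybe maybe no maybe no

Answer: maybe maybe no maybe no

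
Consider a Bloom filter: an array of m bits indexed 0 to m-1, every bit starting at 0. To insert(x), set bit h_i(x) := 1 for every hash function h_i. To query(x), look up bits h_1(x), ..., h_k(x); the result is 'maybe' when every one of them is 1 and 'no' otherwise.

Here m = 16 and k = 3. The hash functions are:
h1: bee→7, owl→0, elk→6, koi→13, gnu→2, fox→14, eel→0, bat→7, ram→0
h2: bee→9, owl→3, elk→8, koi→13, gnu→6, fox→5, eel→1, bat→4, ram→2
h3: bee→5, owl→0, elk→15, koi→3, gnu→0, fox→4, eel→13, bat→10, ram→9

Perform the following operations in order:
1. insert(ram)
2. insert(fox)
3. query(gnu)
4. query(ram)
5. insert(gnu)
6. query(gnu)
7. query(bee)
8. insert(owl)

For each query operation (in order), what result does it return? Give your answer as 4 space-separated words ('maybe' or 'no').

Start: bits=0000000000000000
Op 1: insert ram -> sets bits 0 2 9 -> bits=1010000001000000
Op 2: insert fox -> sets bits 4 5 14 -> bits=1010110001000010
Op 3: query gnu -> checks bit0=1, bit2=1, bit6=0 (has a 0) -> no
Op 4: query ram -> checks bit0=1, bit2=1, bit9=1 (all 1) -> maybe
Op 5: insert gnu -> sets bits 0 2 6 -> bits=1010111001000010
Op 6: query gnu -> checks bit0=1, bit2=1, bit6=1 (all 1) -> maybe
Op 7: query bee -> checks bit5=1, bit7=0, bit9=1 (has a 0) -> no
Op 8: insert owl -> sets bits 0 3 -> bits=1011111001000010
Query results in order: no maybe maybe no

Answer: no maybe maybe no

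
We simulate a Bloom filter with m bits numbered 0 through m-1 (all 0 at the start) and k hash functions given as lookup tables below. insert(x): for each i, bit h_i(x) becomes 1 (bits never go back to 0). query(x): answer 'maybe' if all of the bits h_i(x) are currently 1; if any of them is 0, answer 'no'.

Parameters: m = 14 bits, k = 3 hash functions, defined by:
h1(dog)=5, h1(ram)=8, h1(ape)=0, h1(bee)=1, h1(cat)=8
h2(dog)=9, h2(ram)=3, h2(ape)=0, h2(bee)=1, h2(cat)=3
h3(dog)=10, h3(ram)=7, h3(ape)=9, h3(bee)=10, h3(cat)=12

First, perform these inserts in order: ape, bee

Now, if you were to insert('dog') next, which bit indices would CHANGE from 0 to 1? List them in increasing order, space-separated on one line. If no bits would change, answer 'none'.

Answer: 5

Derivation:
Start: bits=00000000000000
After insert 'ape': sets bits 0 9 -> bits=10000000010000
After insert 'bee': sets bits 1 10 -> bits=11000000011000
insert 'dog' would touch bits 5 9 10; currently bit5=0, bit9=1, bit10=1
Bits that are 0 among those (would change 0->1): 5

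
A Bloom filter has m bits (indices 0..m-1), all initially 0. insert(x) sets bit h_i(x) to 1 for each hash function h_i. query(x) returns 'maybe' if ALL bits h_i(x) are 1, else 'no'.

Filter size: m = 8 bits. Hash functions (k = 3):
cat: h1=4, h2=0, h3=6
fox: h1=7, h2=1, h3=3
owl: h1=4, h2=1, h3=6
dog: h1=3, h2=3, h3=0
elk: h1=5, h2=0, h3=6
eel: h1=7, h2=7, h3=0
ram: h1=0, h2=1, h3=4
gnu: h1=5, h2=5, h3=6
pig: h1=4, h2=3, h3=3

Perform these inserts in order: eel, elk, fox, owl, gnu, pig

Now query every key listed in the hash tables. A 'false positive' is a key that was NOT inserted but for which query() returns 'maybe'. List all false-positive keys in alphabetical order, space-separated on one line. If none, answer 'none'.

Answer: cat dog ram

Derivation:
Start: bits=00000000
After insert 'eel': sets bits 0 7 -> bits=10000001
After insert 'elk': sets bits 0 5 6 -> bits=10000111
After insert 'fox': sets bits 1 3 7 -> bits=11010111
After insert 'owl': sets bits 1 4 6 -> bits=11011111
After insert 'gnu': sets bits 5 6 -> bits=11011111
After insert 'pig': sets bits 3 4 -> bits=11011111
Not inserted: cat dog ram — query each against bits=11011111:
query cat: checks bit0=1, bit4=1, bit6=1 (all 1) -> maybe => FALSE POSITIVE
query dog: checks bit0=1, bit3=1 (all 1) -> maybe => FALSE POSITIVE
query ram: checks bit0=1, bit1=1, bit4=1 (all 1) -> maybe => FALSE POSITIVE
False positives (alphabetical): cat dog ram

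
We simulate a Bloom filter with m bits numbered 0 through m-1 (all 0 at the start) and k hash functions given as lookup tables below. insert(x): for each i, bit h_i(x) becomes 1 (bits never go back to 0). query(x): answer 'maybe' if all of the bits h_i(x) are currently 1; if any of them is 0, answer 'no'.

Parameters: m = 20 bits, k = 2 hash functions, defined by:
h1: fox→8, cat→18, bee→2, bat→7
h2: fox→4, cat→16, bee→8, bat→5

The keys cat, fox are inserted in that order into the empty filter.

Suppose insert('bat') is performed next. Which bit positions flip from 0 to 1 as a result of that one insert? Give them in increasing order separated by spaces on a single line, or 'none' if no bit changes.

Answer: 5 7

Derivation:
Start: bits=00000000000000000000
After insert 'cat': sets bits 16 18 -> bits=00000000000000001010
After insert 'fox': sets bits 4 8 -> bits=00001000100000001010
insert 'bat' would touch bits 5 7; currently bit5=0, bit7=0
Bits that are 0 among those (would change 0->1): 5 7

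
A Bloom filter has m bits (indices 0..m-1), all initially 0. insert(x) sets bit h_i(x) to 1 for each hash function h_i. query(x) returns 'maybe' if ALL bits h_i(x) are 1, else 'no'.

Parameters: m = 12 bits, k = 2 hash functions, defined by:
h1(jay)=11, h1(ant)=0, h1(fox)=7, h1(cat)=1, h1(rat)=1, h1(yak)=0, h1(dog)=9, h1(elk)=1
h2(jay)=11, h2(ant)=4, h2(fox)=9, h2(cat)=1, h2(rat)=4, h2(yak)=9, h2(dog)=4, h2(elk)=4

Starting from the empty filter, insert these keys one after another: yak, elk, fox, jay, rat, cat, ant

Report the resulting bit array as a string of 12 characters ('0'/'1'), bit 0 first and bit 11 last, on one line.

Answer: 110010010101

Derivation:
Start: bits=000000000000
After insert 'yak': sets bits 0 9 -> bits=100000000100
After insert 'elk': sets bits 1 4 -> bits=110010000100
After insert 'fox': sets bits 7 9 -> bits=110010010100
After insert 'jay': sets bits 11 -> bits=110010010101
After insert 'rat': sets bits 1 4 -> bits=110010010101
After insert 'cat': sets bits 1 -> bits=110010010101
After insert 'ant': sets bits 0 4 -> bits=110010010101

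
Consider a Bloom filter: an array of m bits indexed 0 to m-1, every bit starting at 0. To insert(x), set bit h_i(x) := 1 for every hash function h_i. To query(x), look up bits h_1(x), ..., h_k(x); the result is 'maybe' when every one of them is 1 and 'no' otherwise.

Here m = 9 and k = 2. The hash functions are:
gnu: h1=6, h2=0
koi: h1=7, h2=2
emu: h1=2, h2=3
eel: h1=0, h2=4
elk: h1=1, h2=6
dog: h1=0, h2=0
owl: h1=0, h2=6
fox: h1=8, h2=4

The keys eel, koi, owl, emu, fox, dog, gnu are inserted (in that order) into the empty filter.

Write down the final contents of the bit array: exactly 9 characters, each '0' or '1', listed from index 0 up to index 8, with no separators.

Start: bits=000000000
After insert 'eel': sets bits 0 4 -> bits=100010000
After insert 'koi': sets bits 2 7 -> bits=101010010
After insert 'owl': sets bits 0 6 -> bits=101010110
After insert 'emu': sets bits 2 3 -> bits=101110110
After insert 'fox': sets bits 4 8 -> bits=101110111
After insert 'dog': sets bits 0 -> bits=101110111
After insert 'gnu': sets bits 0 6 -> bits=101110111

Answer: 101110111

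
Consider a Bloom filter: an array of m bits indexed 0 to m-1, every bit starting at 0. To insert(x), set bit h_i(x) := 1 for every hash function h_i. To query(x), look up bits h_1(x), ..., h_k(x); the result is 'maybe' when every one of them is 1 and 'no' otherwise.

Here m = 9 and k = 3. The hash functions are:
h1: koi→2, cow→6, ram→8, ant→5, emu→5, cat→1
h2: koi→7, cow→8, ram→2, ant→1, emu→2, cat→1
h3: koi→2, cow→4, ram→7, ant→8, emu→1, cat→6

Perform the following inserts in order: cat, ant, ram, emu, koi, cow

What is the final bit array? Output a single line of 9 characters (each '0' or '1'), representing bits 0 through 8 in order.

Start: bits=000000000
After insert 'cat': sets bits 1 6 -> bits=010000100
After insert 'ant': sets bits 1 5 8 -> bits=010001101
After insert 'ram': sets bits 2 7 8 -> bits=011001111
After insert 'emu': sets bits 1 2 5 -> bits=011001111
After insert 'koi': sets bits 2 7 -> bits=011001111
After insert 'cow': sets bits 4 6 8 -> bits=011011111

Answer: 011011111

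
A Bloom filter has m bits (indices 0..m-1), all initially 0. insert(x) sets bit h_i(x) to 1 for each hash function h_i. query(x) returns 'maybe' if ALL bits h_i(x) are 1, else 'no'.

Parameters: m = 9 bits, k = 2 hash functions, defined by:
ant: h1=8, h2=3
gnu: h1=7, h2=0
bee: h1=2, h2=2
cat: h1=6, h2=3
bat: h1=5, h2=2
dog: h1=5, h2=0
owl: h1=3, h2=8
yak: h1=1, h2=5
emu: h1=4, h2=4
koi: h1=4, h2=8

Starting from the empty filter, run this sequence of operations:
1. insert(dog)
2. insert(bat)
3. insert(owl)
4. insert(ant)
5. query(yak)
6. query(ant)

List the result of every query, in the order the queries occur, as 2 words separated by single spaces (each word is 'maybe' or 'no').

Answer: no maybe

Derivation:
Start: bits=000000000
Op 1: insert dog -> sets bits 0 5 -> bits=100001000
Op 2: insert bat -> sets bits 2 5 -> bits=101001000
Op 3: insert owl -> sets bits 3 8 -> bits=101101001
Op 4: insert ant -> sets bits 3 8 -> bits=101101001
Op 5: query yak -> checks bit1=0, bit5=1 (has a 0) -> no
Op 6: query ant -> checks bit3=1, bit8=1 (all 1) -> maybe
Query results in order: no maybe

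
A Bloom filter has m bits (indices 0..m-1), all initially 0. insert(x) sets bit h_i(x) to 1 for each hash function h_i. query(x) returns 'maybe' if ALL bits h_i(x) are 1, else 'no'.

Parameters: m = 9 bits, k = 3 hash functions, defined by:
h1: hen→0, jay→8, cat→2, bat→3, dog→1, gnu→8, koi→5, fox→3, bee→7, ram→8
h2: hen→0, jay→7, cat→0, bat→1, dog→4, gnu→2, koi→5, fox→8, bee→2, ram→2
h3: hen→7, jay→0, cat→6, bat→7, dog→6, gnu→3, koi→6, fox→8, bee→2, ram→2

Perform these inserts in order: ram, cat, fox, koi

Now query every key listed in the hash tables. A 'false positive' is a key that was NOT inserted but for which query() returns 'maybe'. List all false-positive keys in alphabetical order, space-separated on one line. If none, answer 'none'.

Answer: gnu

Derivation:
Start: bits=000000000
After insert 'ram': sets bits 2 8 -> bits=001000001
After insert 'cat': sets bits 0 2 6 -> bits=101000101
After insert 'fox': sets bits 3 8 -> bits=101100101
After insert 'koi': sets bits 5 6 -> bits=101101101
Not inserted: bat bee dog gnu hen jay — query each against bits=101101101:
query bat: checks bit1=0, bit3=1, bit7=0 (has a 0) -> no => not a false positive
query bee: checks bit2=1, bit7=0 (has a 0) -> no => not a false positive
query dog: checks bit1=0, bit4=0, bit6=1 (has a 0) -> no => not a false positive
query gnu: checks bit2=1, bit3=1, bit8=1 (all 1) -> maybe => FALSE POSITIVE
query hen: checks bit0=1, bit7=0 (has a 0) -> no => not a false positive
query jay: checks bit0=1, bit7=0, bit8=1 (has a 0) -> no => not a false positive
False positives (alphabetical): gnu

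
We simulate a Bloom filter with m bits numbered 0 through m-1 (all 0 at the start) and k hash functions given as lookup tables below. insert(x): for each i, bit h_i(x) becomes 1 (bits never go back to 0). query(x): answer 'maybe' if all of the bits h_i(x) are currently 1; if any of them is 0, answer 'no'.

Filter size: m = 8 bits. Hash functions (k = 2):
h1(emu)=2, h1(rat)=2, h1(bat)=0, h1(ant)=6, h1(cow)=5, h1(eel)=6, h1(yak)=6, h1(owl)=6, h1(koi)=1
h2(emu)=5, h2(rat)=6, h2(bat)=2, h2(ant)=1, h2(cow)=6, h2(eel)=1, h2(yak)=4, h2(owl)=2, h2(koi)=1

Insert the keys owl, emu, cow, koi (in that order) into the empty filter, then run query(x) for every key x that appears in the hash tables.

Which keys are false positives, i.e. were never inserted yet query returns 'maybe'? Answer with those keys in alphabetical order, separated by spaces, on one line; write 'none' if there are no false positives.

Answer: ant eel rat

Derivation:
Start: bits=00000000
After insert 'owl': sets bits 2 6 -> bits=00100010
After insert 'emu': sets bits 2 5 -> bits=00100110
After insert 'cow': sets bits 5 6 -> bits=00100110
After insert 'koi': sets bits 1 -> bits=01100110
Not inserted: ant bat eel rat yak — query each against bits=01100110:
query ant: checks bit1=1, bit6=1 (all 1) -> maybe => FALSE POSITIVE
query bat: checks bit0=0, bit2=1 (has a 0) -> no => not a false positive
query eel: checks bit1=1, bit6=1 (all 1) -> maybe => FALSE POSITIVE
query rat: checks bit2=1, bit6=1 (all 1) -> maybe => FALSE POSITIVE
query yak: checks bit4=0, bit6=1 (has a 0) -> no => not a false positive
False positives (alphabetical): ant eel rat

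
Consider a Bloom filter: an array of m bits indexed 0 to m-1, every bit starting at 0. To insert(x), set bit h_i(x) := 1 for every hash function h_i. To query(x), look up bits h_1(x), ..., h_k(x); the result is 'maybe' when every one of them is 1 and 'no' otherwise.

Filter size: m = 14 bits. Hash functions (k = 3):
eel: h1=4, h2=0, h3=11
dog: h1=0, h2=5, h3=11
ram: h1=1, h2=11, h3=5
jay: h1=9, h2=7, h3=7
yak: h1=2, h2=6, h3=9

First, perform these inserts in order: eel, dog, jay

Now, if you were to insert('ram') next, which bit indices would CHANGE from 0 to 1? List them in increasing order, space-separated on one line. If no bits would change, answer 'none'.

Start: bits=00000000000000
After insert 'eel': sets bits 0 4 11 -> bits=10001000000100
After insert 'dog': sets bits 0 5 11 -> bits=10001100000100
After insert 'jay': sets bits 7 9 -> bits=10001101010100
insert 'ram' would touch bits 1 5 11; currently bit1=0, bit5=1, bit11=1
Bits that are 0 among those (would change 0->1): 1

Answer: 1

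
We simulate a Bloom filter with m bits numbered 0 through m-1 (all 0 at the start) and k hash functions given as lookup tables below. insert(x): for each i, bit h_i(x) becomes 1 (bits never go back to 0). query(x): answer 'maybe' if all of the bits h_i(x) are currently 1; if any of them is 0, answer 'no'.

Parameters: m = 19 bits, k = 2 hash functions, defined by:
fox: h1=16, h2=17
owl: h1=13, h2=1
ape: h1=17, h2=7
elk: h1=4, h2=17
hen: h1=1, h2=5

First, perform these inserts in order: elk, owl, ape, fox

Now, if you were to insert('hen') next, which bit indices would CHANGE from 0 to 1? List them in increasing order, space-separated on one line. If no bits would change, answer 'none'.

Answer: 5

Derivation:
Start: bits=0000000000000000000
After insert 'elk': sets bits 4 17 -> bits=0000100000000000010
After insert 'owl': sets bits 1 13 -> bits=0100100000000100010
After insert 'ape': sets bits 7 17 -> bits=0100100100000100010
After insert 'fox': sets bits 16 17 -> bits=0100100100000100110
insert 'hen' would touch bits 1 5; currently bit1=1, bit5=0
Bits that are 0 among those (would change 0->1): 5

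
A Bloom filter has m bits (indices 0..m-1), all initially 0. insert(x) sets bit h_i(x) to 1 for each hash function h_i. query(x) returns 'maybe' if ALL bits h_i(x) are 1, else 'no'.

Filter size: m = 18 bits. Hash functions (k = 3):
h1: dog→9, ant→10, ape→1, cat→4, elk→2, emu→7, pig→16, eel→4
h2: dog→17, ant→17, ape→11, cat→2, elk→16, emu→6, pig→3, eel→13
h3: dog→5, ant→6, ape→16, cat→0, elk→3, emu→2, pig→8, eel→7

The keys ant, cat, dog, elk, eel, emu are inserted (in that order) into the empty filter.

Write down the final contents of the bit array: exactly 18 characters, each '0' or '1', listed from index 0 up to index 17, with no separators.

Start: bits=000000000000000000
After insert 'ant': sets bits 6 10 17 -> bits=000000100010000001
After insert 'cat': sets bits 0 2 4 -> bits=101010100010000001
After insert 'dog': sets bits 5 9 17 -> bits=101011100110000001
After insert 'elk': sets bits 2 3 16 -> bits=101111100110000011
After insert 'eel': sets bits 4 7 13 -> bits=101111110110010011
After insert 'emu': sets bits 2 6 7 -> bits=101111110110010011

Answer: 101111110110010011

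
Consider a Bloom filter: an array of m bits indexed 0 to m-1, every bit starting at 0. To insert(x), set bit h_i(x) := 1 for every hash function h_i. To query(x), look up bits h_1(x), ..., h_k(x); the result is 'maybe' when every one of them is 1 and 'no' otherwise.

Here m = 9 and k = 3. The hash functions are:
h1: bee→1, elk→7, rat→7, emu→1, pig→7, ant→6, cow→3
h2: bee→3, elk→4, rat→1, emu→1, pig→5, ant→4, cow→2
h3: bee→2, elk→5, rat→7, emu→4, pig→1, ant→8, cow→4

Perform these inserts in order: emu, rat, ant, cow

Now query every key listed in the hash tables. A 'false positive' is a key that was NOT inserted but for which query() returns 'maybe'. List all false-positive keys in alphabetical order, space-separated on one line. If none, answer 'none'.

Answer: bee

Derivation:
Start: bits=000000000
After insert 'emu': sets bits 1 4 -> bits=010010000
After insert 'rat': sets bits 1 7 -> bits=010010010
After insert 'ant': sets bits 4 6 8 -> bits=010010111
After insert 'cow': sets bits 2 3 4 -> bits=011110111
Not inserted: bee elk pig — query each against bits=011110111:
query bee: checks bit1=1, bit2=1, bit3=1 (all 1) -> maybe => FALSE POSITIVE
query elk: checks bit4=1, bit5=0, bit7=1 (has a 0) -> no => not a false positive
query pig: checks bit1=1, bit5=0, bit7=1 (has a 0) -> no => not a false positive
False positives (alphabetical): bee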